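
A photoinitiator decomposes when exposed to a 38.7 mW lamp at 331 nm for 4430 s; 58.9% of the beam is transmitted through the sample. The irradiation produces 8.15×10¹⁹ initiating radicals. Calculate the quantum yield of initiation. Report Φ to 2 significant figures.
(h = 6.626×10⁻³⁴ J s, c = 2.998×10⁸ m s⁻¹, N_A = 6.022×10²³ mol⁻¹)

Φ = 0.69

Product: 8.15×10¹⁹ / 6.022×10²³ = 1.353×10⁻⁴ mol.
Photon energy at 331 nm: hc/λ = (6.626×10⁻³⁴)(2.998×10⁸)/(331×10⁻⁹) = 6.001×10⁻¹⁹ J.
Energy delivered: (38.7 mW)(4430 s) = 171.4 J.
Photons incident: 171.4 / 6.001×10⁻¹⁹ = 2.856×10²⁰, i.e. 2.856×10²⁰/6.022×10²³ = 4.743×10⁻⁴ mol.
Fraction absorbed: 1 − 58.9/100 = 0.4110.
Photons absorbed: 0.4110 × 4.743×10⁻⁴ = 1.949×10⁻⁴ mol.
Φ = 1.353×10⁻⁴ mol / 1.949×10⁻⁴ mol photons = 0.69.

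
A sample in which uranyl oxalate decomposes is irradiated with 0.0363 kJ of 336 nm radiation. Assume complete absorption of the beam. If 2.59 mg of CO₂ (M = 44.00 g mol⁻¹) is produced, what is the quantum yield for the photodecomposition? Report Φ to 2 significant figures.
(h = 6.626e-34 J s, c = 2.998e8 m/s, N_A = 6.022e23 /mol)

Φ = 0.58

Product: 2.59 mg / 44.00 g mol⁻¹ = 5.886e-5 mol.
Photon energy at 336 nm: hc/λ = (6.626e-34)(2.998e8)/(336e-9) = 5.912e-19 J.
Incident energy: 0.0363 kJ = 36.3 J.
Photons incident: 36.3 / 5.912e-19 = 6.140e19, i.e. 6.140e19/6.022e23 = 1.020e-4 mol.
Φ = 5.886e-5 mol / 1.020e-4 mol photons = 0.58.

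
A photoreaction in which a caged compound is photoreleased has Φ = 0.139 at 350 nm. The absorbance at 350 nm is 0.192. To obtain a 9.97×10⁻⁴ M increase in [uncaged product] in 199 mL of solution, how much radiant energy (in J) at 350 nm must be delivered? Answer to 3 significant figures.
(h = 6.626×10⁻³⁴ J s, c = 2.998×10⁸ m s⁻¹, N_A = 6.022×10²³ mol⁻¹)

Product: (9.97×10⁻⁴ M)(0.199 L) = 1.984×10⁻⁴ mol.
Photons that must be absorbed: 1.984×10⁻⁴ / 0.139 = 0.001427 mol.
Fraction absorbed: 1 − 10^(−0.192) = 0.3573.
Incident photons needed: 0.001427 / 0.3573 = 0.003994 mol.
Photon energy: hc/λ = 5.676×10⁻¹⁹ J; per mole, 3.418×10⁵ J mol⁻¹.
Energy required: 0.003994 × 3.418×10⁵ = 1370 J.

1370 J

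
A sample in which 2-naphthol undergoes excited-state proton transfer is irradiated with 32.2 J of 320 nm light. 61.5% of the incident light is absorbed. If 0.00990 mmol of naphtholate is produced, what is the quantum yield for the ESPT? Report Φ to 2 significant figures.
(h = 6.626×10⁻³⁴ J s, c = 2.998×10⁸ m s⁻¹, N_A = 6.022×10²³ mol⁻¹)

Product: 0.00990 mmol = 9.90×10⁻⁶ mol.
Photon energy at 320 nm: hc/λ = (6.626×10⁻³⁴)(2.998×10⁸)/(320×10⁻⁹) = 6.208×10⁻¹⁹ J.
Photons incident: 32.2 / 6.208×10⁻¹⁹ = 5.187×10¹⁹, i.e. 5.187×10¹⁹/6.022×10²³ = 8.613×10⁻⁵ mol.
Photons absorbed: 0.615 × 8.613×10⁻⁵ = 5.297×10⁻⁵ mol.
Φ = 9.90×10⁻⁶ mol / 5.297×10⁻⁵ mol photons = 0.19.

Φ = 0.19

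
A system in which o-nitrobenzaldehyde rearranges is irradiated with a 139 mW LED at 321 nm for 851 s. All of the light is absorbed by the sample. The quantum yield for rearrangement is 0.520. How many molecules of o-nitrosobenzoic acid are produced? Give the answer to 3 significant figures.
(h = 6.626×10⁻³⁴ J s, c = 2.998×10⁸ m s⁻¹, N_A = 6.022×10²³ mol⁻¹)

Photon energy at 321 nm: hc/λ = (6.626×10⁻³⁴)(2.998×10⁸)/(321×10⁻⁹) = 6.188×10⁻¹⁹ J.
Energy delivered: (139 mW)(851 s) = 118.3 J.
Photons incident: 118.3 / 6.188×10⁻¹⁹ = 1.912×10²⁰, i.e. 1.912×10²⁰/6.022×10²³ = 3.175×10⁻⁴ mol.
Product: Φ × n_abs = 0.520 × 3.175×10⁻⁴ = 1.651×10⁻⁴ mol.
As a count: 1.651×10⁻⁴ × 6.022×10²³ = 9.94×10¹⁹.

9.94×10¹⁹ molecules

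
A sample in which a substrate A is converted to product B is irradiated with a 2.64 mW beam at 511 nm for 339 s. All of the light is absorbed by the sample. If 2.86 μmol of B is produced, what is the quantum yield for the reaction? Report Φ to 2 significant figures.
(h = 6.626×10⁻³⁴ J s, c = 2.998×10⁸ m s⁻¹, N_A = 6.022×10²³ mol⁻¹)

Product: 2.86 μmol = 2.86×10⁻⁶ mol.
Photon energy at 511 nm: hc/λ = (6.626×10⁻³⁴)(2.998×10⁸)/(511×10⁻⁹) = 3.887×10⁻¹⁹ J.
Energy delivered: (2.64 mW)(339 s) = 0.8950 J.
Photons incident: 0.8950 / 3.887×10⁻¹⁹ = 2.303×10¹⁸, i.e. 2.303×10¹⁸/6.022×10²³ = 3.824×10⁻⁶ mol.
Φ = 2.86×10⁻⁶ mol / 3.824×10⁻⁶ mol photons = 0.75.

Φ = 0.75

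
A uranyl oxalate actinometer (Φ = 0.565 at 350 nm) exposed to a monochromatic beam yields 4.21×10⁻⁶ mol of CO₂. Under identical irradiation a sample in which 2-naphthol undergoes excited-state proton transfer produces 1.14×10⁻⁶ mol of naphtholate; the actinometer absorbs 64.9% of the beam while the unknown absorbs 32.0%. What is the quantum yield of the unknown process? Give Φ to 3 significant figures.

Photons absorbed by the actinometer: 4.21×10⁻⁶ / 0.565 = 7.451×10⁻⁶ mol.
Incident flux: 7.451×10⁻⁶ / 0.649 = 1.148×10⁻⁵ einstein.
Absorbed by unknown: 0.320 × 1.148×10⁻⁵ = 3.674×10⁻⁶ mol.
Φ(unknown) = 1.14×10⁻⁶ / 3.674×10⁻⁶ = 0.310.

Φ = 0.310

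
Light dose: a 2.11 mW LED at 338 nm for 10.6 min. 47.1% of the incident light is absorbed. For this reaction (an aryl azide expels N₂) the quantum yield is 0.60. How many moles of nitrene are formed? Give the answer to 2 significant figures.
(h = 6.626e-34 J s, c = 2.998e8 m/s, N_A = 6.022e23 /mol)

1.1e-6 mol

Photon energy at 338 nm: hc/λ = (6.626e-34)(2.998e8)/(338e-9) = 5.877e-19 J.
Energy delivered: (2.11 mW)(636 s) = 1.342 J.
Photons incident: 1.342 / 5.877e-19 = 2.283e18, i.e. 2.283e18/6.022e23 = 3.791e-6 mol.
Photons absorbed: 0.471 × 3.791e-6 = 1.786e-6 mol.
Product: Φ × n_abs = 0.60 × 1.786e-6 = 1.072e-6 mol.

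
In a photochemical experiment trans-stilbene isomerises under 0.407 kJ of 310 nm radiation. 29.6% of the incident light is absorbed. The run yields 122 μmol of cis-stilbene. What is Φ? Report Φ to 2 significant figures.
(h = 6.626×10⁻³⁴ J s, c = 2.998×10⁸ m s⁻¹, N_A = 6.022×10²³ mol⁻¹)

Product: 122 μmol = 1.22×10⁻⁴ mol.
Photon energy at 310 nm: hc/λ = (6.626×10⁻³⁴)(2.998×10⁸)/(310×10⁻⁹) = 6.408×10⁻¹⁹ J.
Incident energy: 0.407 kJ = 407 J.
Photons incident: 407 / 6.408×10⁻¹⁹ = 6.351×10²⁰, i.e. 6.351×10²⁰/6.022×10²³ = 0.001055 mol.
Photons absorbed: 0.296 × 0.001055 = 3.123×10⁻⁴ mol.
Φ = 1.22×10⁻⁴ mol / 3.123×10⁻⁴ mol photons = 0.39.

Φ = 0.39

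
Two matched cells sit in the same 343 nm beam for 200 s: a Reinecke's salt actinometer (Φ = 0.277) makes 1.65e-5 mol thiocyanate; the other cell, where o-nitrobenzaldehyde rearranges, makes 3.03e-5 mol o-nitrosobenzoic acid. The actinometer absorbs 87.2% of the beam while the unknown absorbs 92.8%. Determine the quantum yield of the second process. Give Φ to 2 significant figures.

Φ = 0.48

Photons absorbed by the actinometer: 1.65e-5 / 0.277 = 5.957e-5 mol.
Incident flux: 5.957e-5 / 0.872 = 6.831e-5 einstein.
Absorbed by unknown: 0.928 × 6.831e-5 = 6.339e-5 mol.
Φ(unknown) = 3.03e-5 / 6.339e-5 = 0.48.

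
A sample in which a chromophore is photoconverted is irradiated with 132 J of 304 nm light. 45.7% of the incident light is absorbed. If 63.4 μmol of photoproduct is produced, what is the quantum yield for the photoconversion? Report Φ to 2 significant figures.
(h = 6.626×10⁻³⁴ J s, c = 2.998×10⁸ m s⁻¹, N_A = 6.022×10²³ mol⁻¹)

Product: 63.4 μmol = 6.34×10⁻⁵ mol.
Photon energy at 304 nm: hc/λ = (6.626×10⁻³⁴)(2.998×10⁸)/(304×10⁻⁹) = 6.534×10⁻¹⁹ J.
Photons incident: 132 / 6.534×10⁻¹⁹ = 2.020×10²⁰, i.e. 2.020×10²⁰/6.022×10²³ = 3.354×10⁻⁴ mol.
Photons absorbed: 0.457 × 3.354×10⁻⁴ = 1.533×10⁻⁴ mol.
Φ = 6.34×10⁻⁵ mol / 1.533×10⁻⁴ mol photons = 0.41.

Φ = 0.41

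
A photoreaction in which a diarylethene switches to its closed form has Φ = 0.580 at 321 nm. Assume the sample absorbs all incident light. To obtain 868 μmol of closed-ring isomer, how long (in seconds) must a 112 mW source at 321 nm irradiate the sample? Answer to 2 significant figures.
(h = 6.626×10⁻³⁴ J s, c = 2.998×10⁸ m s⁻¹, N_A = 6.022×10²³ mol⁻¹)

t ≈ 5000 s

Product: 868 μmol = 8.68×10⁻⁴ mol.
Photons that must be absorbed: 8.68×10⁻⁴ / 0.580 = 0.001497 mol.
Photon energy: hc/λ = 6.188×10⁻¹⁹ J; per mole, 3.726×10⁵ J mol⁻¹.
Energy required: 0.001497 × 3.726×10⁵ = 557.8 J.
Time: 557.8 J / 0.112 W = 5000 s.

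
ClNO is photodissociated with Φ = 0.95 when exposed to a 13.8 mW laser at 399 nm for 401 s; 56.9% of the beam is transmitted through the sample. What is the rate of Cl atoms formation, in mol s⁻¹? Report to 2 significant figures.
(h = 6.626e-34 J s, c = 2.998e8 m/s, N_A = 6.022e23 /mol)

Photon energy at 399 nm: hc/λ = (6.626e-34)(2.998e8)/(399e-9) = 4.979e-19 J.
Energy delivered: (13.8 mW)(401 s) = 5.534 J.
Photons incident: 5.534 / 4.979e-19 = 1.111e19, i.e. 1.111e19/6.022e23 = 1.845e-5 mol.
Fraction absorbed: 1 − 56.9/100 = 0.4310.
Photons absorbed: 0.4310 × 1.845e-5 = 7.952e-6 mol.
Product formed: 0.95 × 7.952e-6 = 7.554e-6 mol.
Rate: 7.554e-6 / 401 s = 1.9e-8 mol s⁻¹.

1.9e-8 mol s⁻¹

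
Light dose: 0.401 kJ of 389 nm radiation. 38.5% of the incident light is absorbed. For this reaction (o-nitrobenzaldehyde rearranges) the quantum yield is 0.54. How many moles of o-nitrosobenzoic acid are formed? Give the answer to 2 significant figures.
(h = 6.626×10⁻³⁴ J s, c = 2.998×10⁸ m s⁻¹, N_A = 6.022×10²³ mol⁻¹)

2.7×10⁻⁴ mol

Photon energy at 389 nm: hc/λ = (6.626×10⁻³⁴)(2.998×10⁸)/(389×10⁻⁹) = 5.107×10⁻¹⁹ J.
Incident energy: 0.401 kJ = 401 J.
Photons incident: 401 / 5.107×10⁻¹⁹ = 7.852×10²⁰, i.e. 7.852×10²⁰/6.022×10²³ = 0.001304 mol.
Photons absorbed: 0.385 × 0.001304 = 5.020×10⁻⁴ mol.
Product: Φ × n_abs = 0.54 × 5.020×10⁻⁴ = 2.711×10⁻⁴ mol.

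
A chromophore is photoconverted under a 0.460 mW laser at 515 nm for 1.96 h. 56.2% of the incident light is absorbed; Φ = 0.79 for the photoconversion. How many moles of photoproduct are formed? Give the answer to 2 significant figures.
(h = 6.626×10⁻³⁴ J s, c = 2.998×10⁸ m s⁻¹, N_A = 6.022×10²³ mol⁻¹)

6.2×10⁻⁶ mol

Photon energy at 515 nm: hc/λ = (6.626×10⁻³⁴)(2.998×10⁸)/(515×10⁻⁹) = 3.857×10⁻¹⁹ J.
Energy delivered: (0.460 mW)(7056 s) = 3.246 J.
Photons incident: 3.246 / 3.857×10⁻¹⁹ = 8.416×10¹⁸, i.e. 8.416×10¹⁸/6.022×10²³ = 1.398×10⁻⁵ mol.
Photons absorbed: 0.562 × 1.398×10⁻⁵ = 7.857×10⁻⁶ mol.
Product: Φ × n_abs = 0.79 × 7.857×10⁻⁶ = 6.207×10⁻⁶ mol.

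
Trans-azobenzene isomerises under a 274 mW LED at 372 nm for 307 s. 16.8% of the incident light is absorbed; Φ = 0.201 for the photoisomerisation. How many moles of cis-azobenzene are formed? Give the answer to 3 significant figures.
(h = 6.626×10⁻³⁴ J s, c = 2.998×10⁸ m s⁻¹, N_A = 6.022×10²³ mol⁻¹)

Photon energy at 372 nm: hc/λ = (6.626×10⁻³⁴)(2.998×10⁸)/(372×10⁻⁹) = 5.340×10⁻¹⁹ J.
Energy delivered: (274 mW)(307 s) = 84.12 J.
Photons incident: 84.12 / 5.340×10⁻¹⁹ = 1.575×10²⁰, i.e. 1.575×10²⁰/6.022×10²³ = 2.615×10⁻⁴ mol.
Photons absorbed: 0.168 × 2.615×10⁻⁴ = 4.393×10⁻⁵ mol.
Product: Φ × n_abs = 0.201 × 4.393×10⁻⁵ = 8.830×10⁻⁶ mol.

8.83×10⁻⁶ mol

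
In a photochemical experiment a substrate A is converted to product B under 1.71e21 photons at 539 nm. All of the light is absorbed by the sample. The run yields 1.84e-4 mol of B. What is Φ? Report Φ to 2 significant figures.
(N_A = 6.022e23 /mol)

Moles of photons: 1.71e21 / 6.022e23 = 0.002840 mol.
Φ = 1.84e-4 mol / 0.002840 mol photons = 0.065.

Φ = 0.065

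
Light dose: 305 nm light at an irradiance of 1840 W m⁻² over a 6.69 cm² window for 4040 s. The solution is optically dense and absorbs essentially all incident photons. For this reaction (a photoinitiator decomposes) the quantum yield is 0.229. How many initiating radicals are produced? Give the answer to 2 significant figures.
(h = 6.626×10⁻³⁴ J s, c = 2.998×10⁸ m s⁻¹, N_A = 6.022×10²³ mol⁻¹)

1.7×10²¹ initiating radicals

Photon energy at 305 nm: hc/λ = (6.626×10⁻³⁴)(2.998×10⁸)/(305×10⁻⁹) = 6.513×10⁻¹⁹ J.
Energy delivered: (1840 W m⁻²)(6.69×10⁻⁴ m²)(4040 s) = 4973 J.
Photons incident: 4973 / 6.513×10⁻¹⁹ = 7.635×10²¹, i.e. 7.635×10²¹/6.022×10²³ = 0.01268 mol.
Product: Φ × n_abs = 0.229 × 0.01268 = 0.002904 mol.
As a count: 0.002904 × 6.022×10²³ = 1.7×10²¹.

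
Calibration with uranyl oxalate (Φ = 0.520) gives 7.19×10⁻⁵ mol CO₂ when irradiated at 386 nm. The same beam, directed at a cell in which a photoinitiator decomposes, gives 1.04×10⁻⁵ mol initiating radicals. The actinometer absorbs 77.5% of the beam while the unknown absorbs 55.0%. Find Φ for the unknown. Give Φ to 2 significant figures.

Φ = 0.11

Photons absorbed by the actinometer: 7.19×10⁻⁵ / 0.520 = 1.383×10⁻⁴ mol.
Incident flux: 1.383×10⁻⁴ / 0.775 = 1.785×10⁻⁴ einstein.
Absorbed by unknown: 0.550 × 1.785×10⁻⁴ = 9.818×10⁻⁵ mol.
Φ(unknown) = 1.04×10⁻⁵ / 9.818×10⁻⁵ = 0.11.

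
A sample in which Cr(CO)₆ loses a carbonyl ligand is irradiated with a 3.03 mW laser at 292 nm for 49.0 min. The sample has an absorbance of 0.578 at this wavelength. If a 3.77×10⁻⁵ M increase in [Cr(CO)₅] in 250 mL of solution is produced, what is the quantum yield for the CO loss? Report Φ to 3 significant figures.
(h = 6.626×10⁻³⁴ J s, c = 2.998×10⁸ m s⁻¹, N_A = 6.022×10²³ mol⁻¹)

Product: (3.77×10⁻⁵ M)(0.25 L) = 9.425×10⁻⁶ mol.
Photon energy at 292 nm: hc/λ = (6.626×10⁻³⁴)(2.998×10⁸)/(292×10⁻⁹) = 6.803×10⁻¹⁹ J.
Energy delivered: (3.03 mW)(2940 s) = 8.908 J.
Photons incident: 8.908 / 6.803×10⁻¹⁹ = 1.309×10¹⁹, i.e. 1.309×10¹⁹/6.022×10²³ = 2.174×10⁻⁵ mol.
Fraction absorbed: 1 − 10^(−0.578) = 0.7358.
Photons absorbed: 0.7358 × 2.174×10⁻⁵ = 1.600×10⁻⁵ mol.
Φ = 9.425×10⁻⁶ mol / 1.600×10⁻⁵ mol photons = 0.589.

Φ = 0.589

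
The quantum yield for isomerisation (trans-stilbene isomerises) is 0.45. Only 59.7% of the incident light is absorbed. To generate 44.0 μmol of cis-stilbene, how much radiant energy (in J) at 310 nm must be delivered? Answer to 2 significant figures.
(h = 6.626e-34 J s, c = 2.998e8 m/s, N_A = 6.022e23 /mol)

Product: 44.0 μmol = 4.40e-5 mol.
Photons that must be absorbed: 4.40e-5 / 0.45 = 9.778e-5 mol.
Incident photons needed: 9.778e-5 / 0.597 = 1.638e-4 mol.
Photon energy: hc/λ = 6.408e-19 J; per mole, 3.859e5 J mol⁻¹.
Energy required: 1.638e-4 × 3.859e5 = 63 J.

63 J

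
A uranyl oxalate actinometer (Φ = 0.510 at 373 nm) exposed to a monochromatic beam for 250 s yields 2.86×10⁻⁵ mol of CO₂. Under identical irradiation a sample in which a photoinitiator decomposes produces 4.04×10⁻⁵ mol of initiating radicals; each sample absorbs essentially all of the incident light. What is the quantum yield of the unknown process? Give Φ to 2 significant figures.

Φ = 0.72

Photons absorbed by the actinometer: 2.86×10⁻⁵ / 0.510 = 5.608×10⁻⁵ mol.
Φ(unknown) = 4.04×10⁻⁵ / 5.608×10⁻⁵ = 0.72.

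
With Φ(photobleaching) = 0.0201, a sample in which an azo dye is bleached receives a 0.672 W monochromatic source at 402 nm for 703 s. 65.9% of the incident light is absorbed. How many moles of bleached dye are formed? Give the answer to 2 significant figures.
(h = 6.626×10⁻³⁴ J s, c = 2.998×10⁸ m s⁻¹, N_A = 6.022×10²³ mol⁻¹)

2.1×10⁻⁵ mol

Photon energy at 402 nm: hc/λ = (6.626×10⁻³⁴)(2.998×10⁸)/(402×10⁻⁹) = 4.941×10⁻¹⁹ J.
Energy delivered: (0.672 W)(703 s) = 472.4 J.
Photons incident: 472.4 / 4.941×10⁻¹⁹ = 9.561×10²⁰, i.e. 9.561×10²⁰/6.022×10²³ = 0.001588 mol.
Photons absorbed: 0.659 × 0.001588 = 0.001046 mol.
Product: Φ × n_abs = 0.0201 × 0.001046 = 2.102×10⁻⁵ mol.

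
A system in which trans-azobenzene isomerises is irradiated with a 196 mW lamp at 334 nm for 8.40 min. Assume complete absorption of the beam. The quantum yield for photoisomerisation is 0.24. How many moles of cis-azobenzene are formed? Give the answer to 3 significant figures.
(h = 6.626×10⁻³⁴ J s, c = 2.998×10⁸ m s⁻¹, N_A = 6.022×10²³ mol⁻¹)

Photon energy at 334 nm: hc/λ = (6.626×10⁻³⁴)(2.998×10⁸)/(334×10⁻⁹) = 5.948×10⁻¹⁹ J.
Energy delivered: (196 mW)(504 s) = 98.78 J.
Photons incident: 98.78 / 5.948×10⁻¹⁹ = 1.661×10²⁰, i.e. 1.661×10²⁰/6.022×10²³ = 2.758×10⁻⁴ mol.
Product: Φ × n_abs = 0.24 × 2.758×10⁻⁴ = 6.619×10⁻⁵ mol.

6.62×10⁻⁵ mol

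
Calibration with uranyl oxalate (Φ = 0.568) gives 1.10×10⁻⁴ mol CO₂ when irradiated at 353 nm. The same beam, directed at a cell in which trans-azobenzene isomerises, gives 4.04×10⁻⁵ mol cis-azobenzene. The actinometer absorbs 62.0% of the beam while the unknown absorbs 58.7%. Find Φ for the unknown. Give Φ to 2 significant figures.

Φ = 0.22

Photons absorbed by the actinometer: 1.10×10⁻⁴ / 0.568 = 1.937×10⁻⁴ mol.
Incident flux: 1.937×10⁻⁴ / 0.620 = 3.124×10⁻⁴ einstein.
Absorbed by unknown: 0.587 × 3.124×10⁻⁴ = 1.834×10⁻⁴ mol.
Φ(unknown) = 4.04×10⁻⁵ / 1.834×10⁻⁴ = 0.22.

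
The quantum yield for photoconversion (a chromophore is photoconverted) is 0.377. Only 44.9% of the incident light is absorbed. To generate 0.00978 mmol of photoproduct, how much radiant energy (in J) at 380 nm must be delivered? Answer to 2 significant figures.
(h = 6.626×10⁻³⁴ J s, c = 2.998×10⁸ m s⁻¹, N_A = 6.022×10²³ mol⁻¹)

18 J

Product: 0.00978 mmol = 9.78×10⁻⁶ mol.
Photons that must be absorbed: 9.78×10⁻⁶ / 0.377 = 2.594×10⁻⁵ mol.
Incident photons needed: 2.594×10⁻⁵ / 0.449 = 5.777×10⁻⁵ mol.
Photon energy: hc/λ = 5.228×10⁻¹⁹ J; per mole, 3.148×10⁵ J mol⁻¹.
Energy required: 5.777×10⁻⁵ × 3.148×10⁵ = 18 J.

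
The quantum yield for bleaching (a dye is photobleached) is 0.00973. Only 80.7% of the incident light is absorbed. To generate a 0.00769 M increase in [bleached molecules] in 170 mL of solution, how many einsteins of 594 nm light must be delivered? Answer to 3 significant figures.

0.166 einstein

Product: (0.00769 M)(0.17 L) = 0.001307 mol.
Photons that must be absorbed: 0.001307 / 0.00973 = 0.1343 mol.
Incident photons needed: 0.1343 / 0.807 = 0.1664 mol.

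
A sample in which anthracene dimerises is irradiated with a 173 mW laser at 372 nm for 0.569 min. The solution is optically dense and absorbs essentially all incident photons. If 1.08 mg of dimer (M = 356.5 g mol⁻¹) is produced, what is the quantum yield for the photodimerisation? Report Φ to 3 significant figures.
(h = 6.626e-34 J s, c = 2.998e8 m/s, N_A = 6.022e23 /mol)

Φ = 0.165

Product: 1.08 mg / 356.5 g mol⁻¹ = 3.029e-6 mol.
Photon energy at 372 nm: hc/λ = (6.626e-34)(2.998e8)/(372e-9) = 5.340e-19 J.
Energy delivered: (173 mW)(34.14 s) = 5.906 J.
Photons incident: 5.906 / 5.340e-19 = 1.106e19, i.e. 1.106e19/6.022e23 = 1.837e-5 mol.
Φ = 3.029e-6 mol / 1.837e-5 mol photons = 0.165.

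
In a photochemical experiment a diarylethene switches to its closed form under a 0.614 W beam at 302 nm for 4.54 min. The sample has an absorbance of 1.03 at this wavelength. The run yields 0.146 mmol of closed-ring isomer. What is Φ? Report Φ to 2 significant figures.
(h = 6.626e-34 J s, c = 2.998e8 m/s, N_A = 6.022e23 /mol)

Product: 0.146 mmol = 1.46e-4 mol.
Photon energy at 302 nm: hc/λ = (6.626e-34)(2.998e8)/(302e-9) = 6.578e-19 J.
Energy delivered: (0.614 W)(272.4 s) = 167.3 J.
Photons incident: 167.3 / 6.578e-19 = 2.543e20, i.e. 2.543e20/6.022e23 = 4.223e-4 mol.
Fraction absorbed: 1 − 10^(−1.03) = 0.9067.
Photons absorbed: 0.9067 × 4.223e-4 = 3.829e-4 mol.
Φ = 1.46e-4 mol / 3.829e-4 mol photons = 0.38.

Φ = 0.38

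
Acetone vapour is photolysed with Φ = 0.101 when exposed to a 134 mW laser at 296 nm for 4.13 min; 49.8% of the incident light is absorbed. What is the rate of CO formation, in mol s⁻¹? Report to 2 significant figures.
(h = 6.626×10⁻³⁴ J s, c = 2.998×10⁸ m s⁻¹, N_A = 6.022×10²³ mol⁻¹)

Photon energy at 296 nm: hc/λ = (6.626×10⁻³⁴)(2.998×10⁸)/(296×10⁻⁹) = 6.711×10⁻¹⁹ J.
Energy delivered: (134 mW)(247.8 s) = 33.21 J.
Photons incident: 33.21 / 6.711×10⁻¹⁹ = 4.949×10¹⁹, i.e. 4.949×10¹⁹/6.022×10²³ = 8.218×10⁻⁵ mol.
Photons absorbed: 0.498 × 8.218×10⁻⁵ = 4.093×10⁻⁵ mol.
Product formed: 0.101 × 4.093×10⁻⁵ = 4.134×10⁻⁶ mol.
Rate: 4.134×10⁻⁶ / 247.8 s = 1.7×10⁻⁸ mol s⁻¹.

1.7×10⁻⁸ mol s⁻¹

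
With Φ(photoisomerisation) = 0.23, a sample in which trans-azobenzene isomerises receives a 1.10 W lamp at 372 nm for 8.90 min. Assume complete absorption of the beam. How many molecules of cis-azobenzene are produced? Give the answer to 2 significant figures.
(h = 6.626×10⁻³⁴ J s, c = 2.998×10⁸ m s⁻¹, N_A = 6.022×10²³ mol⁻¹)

Photon energy at 372 nm: hc/λ = (6.626×10⁻³⁴)(2.998×10⁸)/(372×10⁻⁹) = 5.340×10⁻¹⁹ J.
Energy delivered: (1.10 W)(534 s) = 587.4 J.
Photons incident: 587.4 / 5.340×10⁻¹⁹ = 1.100×10²¹, i.e. 1.100×10²¹/6.022×10²³ = 0.001827 mol.
Product: Φ × n_abs = 0.23 × 0.001827 = 4.202×10⁻⁴ mol.
As a count: 4.202×10⁻⁴ × 6.022×10²³ = 2.5×10²⁰.

2.5×10²⁰ molecules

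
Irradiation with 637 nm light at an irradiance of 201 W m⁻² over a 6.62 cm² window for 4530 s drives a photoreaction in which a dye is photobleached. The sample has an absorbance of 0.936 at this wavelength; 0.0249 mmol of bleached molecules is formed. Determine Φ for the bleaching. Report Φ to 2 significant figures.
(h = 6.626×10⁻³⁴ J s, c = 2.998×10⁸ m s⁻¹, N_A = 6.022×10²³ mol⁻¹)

Φ = 0.0088

Product: 0.0249 mmol = 2.49×10⁻⁵ mol.
Photon energy at 637 nm: hc/λ = (6.626×10⁻³⁴)(2.998×10⁸)/(637×10⁻⁹) = 3.118×10⁻¹⁹ J.
Energy delivered: (201 W m⁻²)(6.62×10⁻⁴ m²)(4530 s) = 602.8 J.
Photons incident: 602.8 / 3.118×10⁻¹⁹ = 1.933×10²¹, i.e. 1.933×10²¹/6.022×10²³ = 0.003210 mol.
Fraction absorbed: 1 − 10^(−0.936) = 0.8841.
Photons absorbed: 0.8841 × 0.003210 = 0.002838 mol.
Φ = 2.49×10⁻⁵ mol / 0.002838 mol photons = 0.0088.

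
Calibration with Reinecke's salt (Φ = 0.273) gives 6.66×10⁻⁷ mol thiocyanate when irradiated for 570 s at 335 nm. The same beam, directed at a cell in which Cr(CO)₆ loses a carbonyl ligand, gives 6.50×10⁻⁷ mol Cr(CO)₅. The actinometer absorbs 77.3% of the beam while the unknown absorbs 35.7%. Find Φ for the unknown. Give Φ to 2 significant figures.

Φ = 0.58

Photons absorbed by the actinometer: 6.66×10⁻⁷ / 0.273 = 2.440×10⁻⁶ mol.
Incident flux: 2.440×10⁻⁶ / 0.773 = 3.157×10⁻⁶ einstein.
Absorbed by unknown: 0.357 × 3.157×10⁻⁶ = 1.127×10⁻⁶ mol.
Φ(unknown) = 6.50×10⁻⁷ / 1.127×10⁻⁶ = 0.58.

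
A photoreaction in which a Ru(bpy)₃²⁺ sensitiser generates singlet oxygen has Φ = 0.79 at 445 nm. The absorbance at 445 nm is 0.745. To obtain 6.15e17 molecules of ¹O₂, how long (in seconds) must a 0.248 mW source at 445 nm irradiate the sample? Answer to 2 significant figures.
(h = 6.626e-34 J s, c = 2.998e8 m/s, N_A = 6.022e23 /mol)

Product: 6.15e17 / 6.022e23 = 1.021e-6 mol.
Photons that must be absorbed: 1.021e-6 / 0.79 = 1.292e-6 mol.
Fraction absorbed: 1 − 10^(−0.745) = 0.8201.
Incident photons needed: 1.292e-6 / 0.8201 = 1.575e-6 mol.
Photon energy: hc/λ = 4.464e-19 J; per mole, 2.688e5 J mol⁻¹.
Energy required: 1.575e-6 × 2.688e5 = 0.4234 J.
Time: 0.4234 J / 0.000248 W = 1700 s.

t ≈ 1700 s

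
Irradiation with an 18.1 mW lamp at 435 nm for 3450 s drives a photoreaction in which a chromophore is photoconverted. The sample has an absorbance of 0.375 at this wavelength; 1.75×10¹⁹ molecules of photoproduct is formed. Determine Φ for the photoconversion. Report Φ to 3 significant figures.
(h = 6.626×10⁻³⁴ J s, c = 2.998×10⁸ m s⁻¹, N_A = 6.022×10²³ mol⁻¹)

Φ = 0.221

Product: 1.75×10¹⁹ / 6.022×10²³ = 2.906×10⁻⁵ mol.
Photon energy at 435 nm: hc/λ = (6.626×10⁻³⁴)(2.998×10⁸)/(435×10⁻⁹) = 4.567×10⁻¹⁹ J.
Energy delivered: (18.1 mW)(3450 s) = 62.45 J.
Photons incident: 62.45 / 4.567×10⁻¹⁹ = 1.367×10²⁰, i.e. 1.367×10²⁰/6.022×10²³ = 2.270×10⁻⁴ mol.
Fraction absorbed: 1 − 10^(−0.375) = 0.5783.
Photons absorbed: 0.5783 × 2.270×10⁻⁴ = 1.313×10⁻⁴ mol.
Φ = 2.906×10⁻⁵ mol / 1.313×10⁻⁴ mol photons = 0.221.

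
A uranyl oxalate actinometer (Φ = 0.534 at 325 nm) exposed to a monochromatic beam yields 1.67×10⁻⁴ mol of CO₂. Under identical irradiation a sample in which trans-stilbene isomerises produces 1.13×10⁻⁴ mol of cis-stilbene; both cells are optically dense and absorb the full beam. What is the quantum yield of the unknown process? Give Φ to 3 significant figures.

Φ = 0.361

Photons absorbed by the actinometer: 1.67×10⁻⁴ / 0.534 = 3.127×10⁻⁴ mol.
Φ(unknown) = 1.13×10⁻⁴ / 3.127×10⁻⁴ = 0.361.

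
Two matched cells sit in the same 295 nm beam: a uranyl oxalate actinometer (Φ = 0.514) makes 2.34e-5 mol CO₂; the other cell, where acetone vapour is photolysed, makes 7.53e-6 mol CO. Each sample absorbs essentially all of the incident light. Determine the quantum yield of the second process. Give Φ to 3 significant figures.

Φ = 0.165

Photons absorbed by the actinometer: 2.34e-5 / 0.514 = 4.553e-5 mol.
Φ(unknown) = 7.53e-6 / 4.553e-5 = 0.165.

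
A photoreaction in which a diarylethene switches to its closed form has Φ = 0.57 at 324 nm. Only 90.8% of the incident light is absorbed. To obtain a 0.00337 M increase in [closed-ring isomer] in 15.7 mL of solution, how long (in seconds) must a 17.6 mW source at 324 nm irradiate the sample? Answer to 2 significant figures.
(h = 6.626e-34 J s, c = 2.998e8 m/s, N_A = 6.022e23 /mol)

t ≈ 2100 s

Product: (0.00337 M)(0.0157 L) = 5.291e-5 mol.
Photons that must be absorbed: 5.291e-5 / 0.57 = 9.282e-5 mol.
Incident photons needed: 9.282e-5 / 0.908 = 1.022e-4 mol.
Photon energy: hc/λ = 6.131e-19 J; per mole, 3.692e5 J mol⁻¹.
Energy required: 1.022e-4 × 3.692e5 = 37.73 J.
Time: 37.73 J / 0.0176 W = 2100 s.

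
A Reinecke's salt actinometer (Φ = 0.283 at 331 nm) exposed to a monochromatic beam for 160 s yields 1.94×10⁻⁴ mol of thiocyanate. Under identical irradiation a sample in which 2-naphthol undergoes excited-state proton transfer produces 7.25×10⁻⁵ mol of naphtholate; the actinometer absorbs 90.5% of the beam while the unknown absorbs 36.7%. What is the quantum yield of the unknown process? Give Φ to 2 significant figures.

Φ = 0.26

Photons absorbed by the actinometer: 1.94×10⁻⁴ / 0.283 = 6.855×10⁻⁴ mol.
Incident flux: 6.855×10⁻⁴ / 0.905 = 7.575×10⁻⁴ einstein.
Absorbed by unknown: 0.367 × 7.575×10⁻⁴ = 2.780×10⁻⁴ mol.
Φ(unknown) = 7.25×10⁻⁵ / 2.780×10⁻⁴ = 0.26.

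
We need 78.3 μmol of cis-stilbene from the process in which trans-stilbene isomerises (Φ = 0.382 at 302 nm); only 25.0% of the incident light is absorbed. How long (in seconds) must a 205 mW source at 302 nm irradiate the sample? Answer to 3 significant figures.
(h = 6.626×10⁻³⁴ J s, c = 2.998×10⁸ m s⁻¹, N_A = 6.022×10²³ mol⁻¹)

Product: 78.3 μmol = 7.83×10⁻⁵ mol.
Photons that must be absorbed: 7.83×10⁻⁵ / 0.382 = 2.050×10⁻⁴ mol.
Incident photons needed: 2.050×10⁻⁴ / 0.250 = 8.200×10⁻⁴ mol.
Photon energy: hc/λ = 6.578×10⁻¹⁹ J; per mole, 3.961×10⁵ J mol⁻¹.
Energy required: 8.200×10⁻⁴ × 3.961×10⁵ = 324.8 J.
Time: 324.8 J / 0.205 W = 1580 s.

t ≈ 1580 s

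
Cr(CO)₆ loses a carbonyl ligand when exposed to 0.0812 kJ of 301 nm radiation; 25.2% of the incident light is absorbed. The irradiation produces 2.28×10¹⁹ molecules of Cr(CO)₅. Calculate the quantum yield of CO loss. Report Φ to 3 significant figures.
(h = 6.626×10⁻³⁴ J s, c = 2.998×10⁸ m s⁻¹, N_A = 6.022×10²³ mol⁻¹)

Product: 2.28×10¹⁹ / 6.022×10²³ = 3.786×10⁻⁵ mol.
Photon energy at 301 nm: hc/λ = (6.626×10⁻³⁴)(2.998×10⁸)/(301×10⁻⁹) = 6.600×10⁻¹⁹ J.
Incident energy: 0.0812 kJ = 81.2 J.
Photons incident: 81.2 / 6.600×10⁻¹⁹ = 1.230×10²⁰, i.e. 1.230×10²⁰/6.022×10²³ = 2.043×10⁻⁴ mol.
Photons absorbed: 0.252 × 2.043×10⁻⁴ = 5.148×10⁻⁵ mol.
Φ = 3.786×10⁻⁵ mol / 5.148×10⁻⁵ mol photons = 0.735.

Φ = 0.735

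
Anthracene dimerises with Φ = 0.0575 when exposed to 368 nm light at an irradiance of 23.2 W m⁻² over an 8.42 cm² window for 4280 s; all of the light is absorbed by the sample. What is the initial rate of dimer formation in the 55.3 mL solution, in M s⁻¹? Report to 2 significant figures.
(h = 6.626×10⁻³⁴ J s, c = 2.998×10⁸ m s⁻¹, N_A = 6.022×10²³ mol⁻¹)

6.2×10⁻⁸ M s⁻¹

Photon energy at 368 nm: hc/λ = (6.626×10⁻³⁴)(2.998×10⁸)/(368×10⁻⁹) = 5.398×10⁻¹⁹ J.
Energy delivered: (23.2 W m⁻²)(8.42×10⁻⁴ m²)(4280 s) = 83.61 J.
Photons incident: 83.61 / 5.398×10⁻¹⁹ = 1.549×10²⁰, i.e. 1.549×10²⁰/6.022×10²³ = 2.572×10⁻⁴ mol.
Product formed: 0.0575 × 2.572×10⁻⁴ = 1.479×10⁻⁵ mol.
Rate: 1.479×10⁻⁵ mol / (4280 s × 0.0553 L) = 6.2×10⁻⁸ M s⁻¹.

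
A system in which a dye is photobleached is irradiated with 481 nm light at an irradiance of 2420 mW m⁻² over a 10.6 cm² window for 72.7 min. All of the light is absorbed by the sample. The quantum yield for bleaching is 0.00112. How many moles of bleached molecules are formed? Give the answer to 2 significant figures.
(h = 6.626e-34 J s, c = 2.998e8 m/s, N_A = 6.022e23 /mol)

Photon energy at 481 nm: hc/λ = (6.626e-34)(2.998e8)/(481e-9) = 4.130e-19 J.
Energy delivered: (2420 mW m⁻²)(10.6e-4 m²)(4362 s) = 11.19 J.
Photons incident: 11.19 / 4.130e-19 = 2.709e19, i.e. 2.709e19/6.022e23 = 4.499e-5 mol.
Product: Φ × n_abs = 0.00112 × 4.499e-5 = 5.039e-8 mol.

5.0e-8 mol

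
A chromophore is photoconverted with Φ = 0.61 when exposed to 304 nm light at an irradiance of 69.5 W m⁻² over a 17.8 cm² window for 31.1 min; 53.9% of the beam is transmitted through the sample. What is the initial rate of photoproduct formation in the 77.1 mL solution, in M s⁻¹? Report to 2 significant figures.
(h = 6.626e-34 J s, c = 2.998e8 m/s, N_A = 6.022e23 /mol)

1.1e-6 M s⁻¹

Photon energy at 304 nm: hc/λ = (6.626e-34)(2.998e8)/(304e-9) = 6.534e-19 J.
Energy delivered: (69.5 W m⁻²)(17.8e-4 m²)(1866 s) = 230.8 J.
Photons incident: 230.8 / 6.534e-19 = 3.532e20, i.e. 3.532e20/6.022e23 = 5.865e-4 mol.
Fraction absorbed: 1 − 53.9/100 = 0.4610.
Photons absorbed: 0.4610 × 5.865e-4 = 2.704e-4 mol.
Product formed: 0.61 × 2.704e-4 = 1.649e-4 mol.
Rate: 1.649e-4 mol / (1866 s × 0.0771 L) = 1.1e-6 M s⁻¹.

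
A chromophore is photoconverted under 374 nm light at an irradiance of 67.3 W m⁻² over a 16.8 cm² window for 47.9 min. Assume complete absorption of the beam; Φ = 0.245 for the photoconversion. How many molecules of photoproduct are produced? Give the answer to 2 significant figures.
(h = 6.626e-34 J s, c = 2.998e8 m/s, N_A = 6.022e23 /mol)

Photon energy at 374 nm: hc/λ = (6.626e-34)(2.998e8)/(374e-9) = 5.311e-19 J.
Energy delivered: (67.3 W m⁻²)(16.8e-4 m²)(2874 s) = 324.9 J.
Photons incident: 324.9 / 5.311e-19 = 6.117e20, i.e. 6.117e20/6.022e23 = 0.001016 mol.
Product: Φ × n_abs = 0.245 × 0.001016 = 2.489e-4 mol.
As a count: 2.489e-4 × 6.022e23 = 1.5e20.

1.5e20 molecules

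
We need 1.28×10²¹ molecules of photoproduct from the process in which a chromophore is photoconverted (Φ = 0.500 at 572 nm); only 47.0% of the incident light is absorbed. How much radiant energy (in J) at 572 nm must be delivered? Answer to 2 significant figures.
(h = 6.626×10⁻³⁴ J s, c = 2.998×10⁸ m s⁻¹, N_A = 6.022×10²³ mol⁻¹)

1900 J

Product: 1.28×10²¹ / 6.022×10²³ = 0.002126 mol.
Photons that must be absorbed: 0.002126 / 0.500 = 0.004252 mol.
Incident photons needed: 0.004252 / 0.470 = 0.009047 mol.
Photon energy: hc/λ = 3.473×10⁻¹⁹ J; per mole, 2.091×10⁵ J mol⁻¹.
Energy required: 0.009047 × 2.091×10⁵ = 1900 J.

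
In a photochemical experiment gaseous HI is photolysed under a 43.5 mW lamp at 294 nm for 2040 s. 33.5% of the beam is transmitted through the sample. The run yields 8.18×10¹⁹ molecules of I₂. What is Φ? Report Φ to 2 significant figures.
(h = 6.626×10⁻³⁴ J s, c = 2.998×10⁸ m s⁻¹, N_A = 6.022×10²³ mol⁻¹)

Product: 8.18×10¹⁹ / 6.022×10²³ = 1.358×10⁻⁴ mol.
Photon energy at 294 nm: hc/λ = (6.626×10⁻³⁴)(2.998×10⁸)/(294×10⁻⁹) = 6.757×10⁻¹⁹ J.
Energy delivered: (43.5 mW)(2040 s) = 88.74 J.
Photons incident: 88.74 / 6.757×10⁻¹⁹ = 1.313×10²⁰, i.e. 1.313×10²⁰/6.022×10²³ = 2.180×10⁻⁴ mol.
Fraction absorbed: 1 − 33.5/100 = 0.6650.
Photons absorbed: 0.6650 × 2.180×10⁻⁴ = 1.450×10⁻⁴ mol.
Φ = 1.358×10⁻⁴ mol / 1.450×10⁻⁴ mol photons = 0.94.

Φ = 0.94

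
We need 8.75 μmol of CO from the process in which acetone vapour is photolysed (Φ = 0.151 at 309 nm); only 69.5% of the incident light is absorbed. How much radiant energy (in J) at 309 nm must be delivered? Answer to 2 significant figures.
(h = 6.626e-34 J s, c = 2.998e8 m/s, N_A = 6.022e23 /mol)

Product: 8.75 μmol = 8.75e-6 mol.
Photons that must be absorbed: 8.75e-6 / 0.151 = 5.795e-5 mol.
Incident photons needed: 5.795e-5 / 0.695 = 8.338e-5 mol.
Photon energy: hc/λ = 6.429e-19 J; per mole, 3.872e5 J mol⁻¹.
Energy required: 8.338e-5 × 3.872e5 = 32 J.

32 J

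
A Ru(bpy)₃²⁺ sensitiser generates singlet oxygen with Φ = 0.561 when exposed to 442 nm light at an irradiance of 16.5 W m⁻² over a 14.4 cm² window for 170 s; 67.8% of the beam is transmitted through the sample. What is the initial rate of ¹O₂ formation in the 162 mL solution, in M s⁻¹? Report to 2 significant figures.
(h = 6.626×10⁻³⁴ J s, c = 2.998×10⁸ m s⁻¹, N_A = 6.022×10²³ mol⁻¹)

Photon energy at 442 nm: hc/λ = (6.626×10⁻³⁴)(2.998×10⁸)/(442×10⁻⁹) = 4.494×10⁻¹⁹ J.
Energy delivered: (16.5 W m⁻²)(14.4×10⁻⁴ m²)(170 s) = 4.039 J.
Photons incident: 4.039 / 4.494×10⁻¹⁹ = 8.988×10¹⁸, i.e. 8.988×10¹⁸/6.022×10²³ = 1.493×10⁻⁵ mol.
Fraction absorbed: 1 − 67.8/100 = 0.3220.
Photons absorbed: 0.3220 × 1.493×10⁻⁵ = 4.807×10⁻⁶ mol.
Product formed: 0.561 × 4.807×10⁻⁶ = 2.697×10⁻⁶ mol.
Rate: 2.697×10⁻⁶ mol / (170 s × 0.162 L) = 9.8×10⁻⁸ M s⁻¹.

9.8×10⁻⁸ M s⁻¹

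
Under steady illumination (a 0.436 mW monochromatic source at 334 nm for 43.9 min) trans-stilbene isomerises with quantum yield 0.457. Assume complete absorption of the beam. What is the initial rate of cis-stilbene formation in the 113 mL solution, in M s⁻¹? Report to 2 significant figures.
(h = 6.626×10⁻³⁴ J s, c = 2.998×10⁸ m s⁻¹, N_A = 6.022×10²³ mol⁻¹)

Photon energy at 334 nm: hc/λ = (6.626×10⁻³⁴)(2.998×10⁸)/(334×10⁻⁹) = 5.948×10⁻¹⁹ J.
Energy delivered: (0.436 mW)(2634 s) = 1.148 J.
Photons incident: 1.148 / 5.948×10⁻¹⁹ = 1.930×10¹⁸, i.e. 1.930×10¹⁸/6.022×10²³ = 3.205×10⁻⁶ mol.
Product formed: 0.457 × 3.205×10⁻⁶ = 1.465×10⁻⁶ mol.
Rate: 1.465×10⁻⁶ mol / (2634 s × 0.113 L) = 4.9×10⁻⁹ M s⁻¹.

4.9×10⁻⁹ M s⁻¹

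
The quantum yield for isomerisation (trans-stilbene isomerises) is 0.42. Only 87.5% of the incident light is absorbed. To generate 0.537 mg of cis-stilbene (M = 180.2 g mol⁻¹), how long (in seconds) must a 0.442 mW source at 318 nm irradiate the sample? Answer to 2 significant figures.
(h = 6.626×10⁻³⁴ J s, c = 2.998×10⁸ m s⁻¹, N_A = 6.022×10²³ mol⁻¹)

t ≈ 6900 s

Product: 0.537 mg / 180.2 g mol⁻¹ = 2.980×10⁻⁶ mol.
Photons that must be absorbed: 2.980×10⁻⁶ / 0.42 = 7.095×10⁻⁶ mol.
Incident photons needed: 7.095×10⁻⁶ / 0.875 = 8.109×10⁻⁶ mol.
Photon energy: hc/λ = 6.247×10⁻¹⁹ J; per mole, 3.762×10⁵ J mol⁻¹.
Energy required: 8.109×10⁻⁶ × 3.762×10⁵ = 3.051 J.
Time: 3.051 J / 0.000442 W = 6900 s.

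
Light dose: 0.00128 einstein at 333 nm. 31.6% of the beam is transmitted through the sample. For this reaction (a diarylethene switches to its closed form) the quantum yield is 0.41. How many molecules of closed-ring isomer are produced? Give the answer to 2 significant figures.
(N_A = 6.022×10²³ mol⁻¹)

2.2×10²⁰ molecules

Fraction absorbed: 1 − 31.6/100 = 0.6840.
Photons absorbed: 0.6840 × 0.00128 = 8.755×10⁻⁴ mol.
Product: Φ × n_abs = 0.41 × 8.755×10⁻⁴ = 3.590×10⁻⁴ mol.
As a count: 3.590×10⁻⁴ × 6.022×10²³ = 2.2×10²⁰.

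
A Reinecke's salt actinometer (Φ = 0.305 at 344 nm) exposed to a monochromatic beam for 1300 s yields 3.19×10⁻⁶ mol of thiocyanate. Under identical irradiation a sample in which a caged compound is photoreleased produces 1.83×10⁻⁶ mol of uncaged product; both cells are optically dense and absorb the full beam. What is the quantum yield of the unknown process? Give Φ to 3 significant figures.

Φ = 0.175

Photons absorbed by the actinometer: 3.19×10⁻⁶ / 0.305 = 1.046×10⁻⁵ mol.
Φ(unknown) = 1.83×10⁻⁶ / 1.046×10⁻⁵ = 0.175.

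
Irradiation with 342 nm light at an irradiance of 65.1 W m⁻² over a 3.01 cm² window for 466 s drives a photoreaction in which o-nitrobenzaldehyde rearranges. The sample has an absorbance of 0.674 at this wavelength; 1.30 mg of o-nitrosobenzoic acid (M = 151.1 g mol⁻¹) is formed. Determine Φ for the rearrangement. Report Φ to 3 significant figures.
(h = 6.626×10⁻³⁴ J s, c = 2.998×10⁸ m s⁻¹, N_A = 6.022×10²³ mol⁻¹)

Product: 1.30 mg / 151.1 g mol⁻¹ = 8.604×10⁻⁶ mol.
Photon energy at 342 nm: hc/λ = (6.626×10⁻³⁴)(2.998×10⁸)/(342×10⁻⁹) = 5.808×10⁻¹⁹ J.
Energy delivered: (65.1 W m⁻²)(3.01×10⁻⁴ m²)(466 s) = 9.131 J.
Photons incident: 9.131 / 5.808×10⁻¹⁹ = 1.572×10¹⁹, i.e. 1.572×10¹⁹/6.022×10²³ = 2.610×10⁻⁵ mol.
Fraction absorbed: 1 − 10^(−0.674) = 0.7882.
Photons absorbed: 0.7882 × 2.610×10⁻⁵ = 2.057×10⁻⁵ mol.
Φ = 8.604×10⁻⁶ mol / 2.057×10⁻⁵ mol photons = 0.418.

Φ = 0.418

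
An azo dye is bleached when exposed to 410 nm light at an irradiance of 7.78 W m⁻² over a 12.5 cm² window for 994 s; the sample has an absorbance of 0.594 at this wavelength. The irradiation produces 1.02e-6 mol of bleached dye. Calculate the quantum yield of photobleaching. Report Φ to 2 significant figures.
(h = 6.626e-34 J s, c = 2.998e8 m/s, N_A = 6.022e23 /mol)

Φ = 0.041

Photon energy at 410 nm: hc/λ = (6.626e-34)(2.998e8)/(410e-9) = 4.845e-19 J.
Energy delivered: (7.78 W m⁻²)(12.5e-4 m²)(994 s) = 9.667 J.
Photons incident: 9.667 / 4.845e-19 = 1.995e19, i.e. 1.995e19/6.022e23 = 3.313e-5 mol.
Fraction absorbed: 1 − 10^(−0.594) = 0.7453.
Photons absorbed: 0.7453 × 3.313e-5 = 2.469e-5 mol.
Φ = 1.02e-6 mol / 2.469e-5 mol photons = 0.041.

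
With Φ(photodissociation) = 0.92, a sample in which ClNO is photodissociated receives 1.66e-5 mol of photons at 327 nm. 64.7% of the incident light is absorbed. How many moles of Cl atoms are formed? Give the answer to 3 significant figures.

Photons absorbed: 0.647 × 1.66e-5 = 1.074e-5 mol.
Product: Φ × n_abs = 0.92 × 1.074e-5 = 9.881e-6 mol.

9.88e-6 mol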